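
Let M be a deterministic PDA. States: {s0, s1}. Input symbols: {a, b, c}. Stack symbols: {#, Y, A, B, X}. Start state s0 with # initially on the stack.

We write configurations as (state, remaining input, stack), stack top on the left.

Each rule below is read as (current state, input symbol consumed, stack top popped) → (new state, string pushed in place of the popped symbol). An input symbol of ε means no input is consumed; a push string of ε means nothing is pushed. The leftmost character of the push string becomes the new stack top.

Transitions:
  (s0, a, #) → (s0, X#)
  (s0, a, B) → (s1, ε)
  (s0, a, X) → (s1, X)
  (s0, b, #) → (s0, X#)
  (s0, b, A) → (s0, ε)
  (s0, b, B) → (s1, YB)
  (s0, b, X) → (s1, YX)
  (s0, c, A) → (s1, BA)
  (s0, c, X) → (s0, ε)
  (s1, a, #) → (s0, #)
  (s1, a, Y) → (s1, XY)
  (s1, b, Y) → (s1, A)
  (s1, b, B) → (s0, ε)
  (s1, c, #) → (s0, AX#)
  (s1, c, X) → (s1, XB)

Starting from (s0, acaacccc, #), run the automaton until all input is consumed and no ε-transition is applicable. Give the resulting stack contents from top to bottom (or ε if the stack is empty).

XBBBB#

(s0, acaacccc, #)
  read a, top #: go to s0, push X# → (s0, caacccc, X#)
  read c, top X: go to s0, push ε → (s0, aacccc, #)
  read a, top #: go to s0, push X# → (s0, acccc, X#)
  read a, top X: go to s1, push X → (s1, cccc, X#)
  read c, top X: go to s1, push XB → (s1, ccc, XB#)
  read c, top X: go to s1, push XB → (s1, cc, XBB#)
  read c, top X: go to s1, push XB → (s1, c, XBBB#)
  read c, top X: go to s1, push XB → (s1, ε, XBBBB#)
All input consumed in state s1 with stack XBBBB#.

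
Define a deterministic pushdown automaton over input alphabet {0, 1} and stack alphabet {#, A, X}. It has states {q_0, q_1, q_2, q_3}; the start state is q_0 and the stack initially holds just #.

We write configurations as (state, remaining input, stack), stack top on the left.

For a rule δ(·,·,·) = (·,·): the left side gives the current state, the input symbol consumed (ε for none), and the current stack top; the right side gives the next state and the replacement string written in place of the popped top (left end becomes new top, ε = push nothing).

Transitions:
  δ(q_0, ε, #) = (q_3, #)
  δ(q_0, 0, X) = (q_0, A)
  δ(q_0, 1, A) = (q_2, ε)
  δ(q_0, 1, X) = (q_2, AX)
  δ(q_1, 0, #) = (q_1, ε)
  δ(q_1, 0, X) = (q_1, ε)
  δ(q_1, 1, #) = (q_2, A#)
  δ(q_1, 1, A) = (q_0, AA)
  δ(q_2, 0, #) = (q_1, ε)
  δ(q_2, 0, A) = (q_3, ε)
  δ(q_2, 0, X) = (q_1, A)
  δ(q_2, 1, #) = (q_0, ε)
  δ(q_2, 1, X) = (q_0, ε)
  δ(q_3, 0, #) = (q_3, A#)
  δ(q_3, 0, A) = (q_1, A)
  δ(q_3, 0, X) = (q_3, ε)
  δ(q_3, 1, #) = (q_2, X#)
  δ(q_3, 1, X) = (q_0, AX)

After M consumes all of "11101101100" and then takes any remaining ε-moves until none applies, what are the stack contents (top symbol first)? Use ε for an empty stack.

(q_0, 11101101100, #) ⊢ (q_3, 11101101100, #) ⊢ (q_2, 1101101100, X#) ⊢ (q_0, 101101100, #) ⊢ (q_3, 101101100, #) ⊢ (q_2, 01101100, X#) ⊢ (q_1, 1101100, A#) ⊢ (q_0, 101100, AA#) ⊢ (q_2, 01100, A#) ⊢ (q_3, 1100, #) ⊢ (q_2, 100, X#) ⊢ (q_0, 00, #) ⊢ (q_3, 00, #) ⊢ (q_3, 0, A#) ⊢ (q_1, ε, A#)
All input consumed in state q_1 with stack A#.

A#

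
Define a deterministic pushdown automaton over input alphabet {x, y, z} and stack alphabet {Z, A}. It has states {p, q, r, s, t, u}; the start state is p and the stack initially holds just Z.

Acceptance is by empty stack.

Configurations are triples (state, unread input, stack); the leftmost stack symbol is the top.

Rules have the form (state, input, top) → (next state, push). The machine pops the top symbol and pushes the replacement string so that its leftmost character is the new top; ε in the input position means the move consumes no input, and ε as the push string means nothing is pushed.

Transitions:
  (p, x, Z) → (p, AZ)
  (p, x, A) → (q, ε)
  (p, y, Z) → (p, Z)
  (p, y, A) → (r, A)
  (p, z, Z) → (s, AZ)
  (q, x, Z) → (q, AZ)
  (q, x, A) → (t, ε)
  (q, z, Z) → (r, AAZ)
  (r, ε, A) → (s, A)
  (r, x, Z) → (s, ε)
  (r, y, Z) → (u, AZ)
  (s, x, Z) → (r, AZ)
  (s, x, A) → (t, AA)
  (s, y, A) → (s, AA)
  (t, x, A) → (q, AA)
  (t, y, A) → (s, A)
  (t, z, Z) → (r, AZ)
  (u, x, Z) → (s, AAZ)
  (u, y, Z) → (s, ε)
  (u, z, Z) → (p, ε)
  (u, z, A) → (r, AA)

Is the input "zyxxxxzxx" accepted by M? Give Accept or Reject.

(p, zyxxxxzxx, Z)
  read z, top Z: go to s, push AZ → (s, yxxxxzxx, AZ)
  read y, top A: go to s, push AA → (s, xxxxzxx, AAZ)
  read x, top A: go to t, push AA → (t, xxxzxx, AAAZ)
  read x, top A: go to q, push AA → (q, xxzxx, AAAAZ)
  read x, top A: go to t, push ε → (t, xzxx, AAAZ)
  read x, top A: go to q, push AA → (q, zxx, AAAAZ)
No transition applies at (q, zxx, AAAAZ); input not fully consumed.

Reject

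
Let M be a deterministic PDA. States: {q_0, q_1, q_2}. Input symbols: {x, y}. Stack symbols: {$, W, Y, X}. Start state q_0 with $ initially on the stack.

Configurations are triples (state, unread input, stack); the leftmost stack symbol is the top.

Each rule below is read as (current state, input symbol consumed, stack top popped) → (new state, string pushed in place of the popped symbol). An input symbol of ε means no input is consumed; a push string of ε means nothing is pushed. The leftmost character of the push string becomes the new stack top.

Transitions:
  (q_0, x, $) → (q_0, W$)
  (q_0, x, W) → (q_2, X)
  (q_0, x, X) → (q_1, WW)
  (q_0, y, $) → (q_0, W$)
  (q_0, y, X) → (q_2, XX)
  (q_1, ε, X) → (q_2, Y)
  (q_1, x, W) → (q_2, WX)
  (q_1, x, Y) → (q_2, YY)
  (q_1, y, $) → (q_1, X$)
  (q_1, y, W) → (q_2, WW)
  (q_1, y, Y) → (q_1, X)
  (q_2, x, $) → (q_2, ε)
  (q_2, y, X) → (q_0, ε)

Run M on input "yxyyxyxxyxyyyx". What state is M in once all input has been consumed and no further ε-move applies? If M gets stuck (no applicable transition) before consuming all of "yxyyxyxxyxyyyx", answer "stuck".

stuck

(q_0, yxyyxyxxyxyyyx, $) ⊢ (q_0, xyyxyxxyxyyyx, W$) ⊢ (q_2, yyxyxxyxyyyx, X$) ⊢ (q_0, yxyxxyxyyyx, $) ⊢ (q_0, xyxxyxyyyx, W$) ⊢ (q_2, yxxyxyyyx, X$) ⊢ (q_0, xxyxyyyx, $) ⊢ (q_0, xyxyyyx, W$) ⊢ (q_2, yxyyyx, X$) ⊢ (q_0, xyyyx, $) ⊢ (q_0, yyyx, W$)
No transition for (q_0, y, top W); M blocks with input yyyx remaining.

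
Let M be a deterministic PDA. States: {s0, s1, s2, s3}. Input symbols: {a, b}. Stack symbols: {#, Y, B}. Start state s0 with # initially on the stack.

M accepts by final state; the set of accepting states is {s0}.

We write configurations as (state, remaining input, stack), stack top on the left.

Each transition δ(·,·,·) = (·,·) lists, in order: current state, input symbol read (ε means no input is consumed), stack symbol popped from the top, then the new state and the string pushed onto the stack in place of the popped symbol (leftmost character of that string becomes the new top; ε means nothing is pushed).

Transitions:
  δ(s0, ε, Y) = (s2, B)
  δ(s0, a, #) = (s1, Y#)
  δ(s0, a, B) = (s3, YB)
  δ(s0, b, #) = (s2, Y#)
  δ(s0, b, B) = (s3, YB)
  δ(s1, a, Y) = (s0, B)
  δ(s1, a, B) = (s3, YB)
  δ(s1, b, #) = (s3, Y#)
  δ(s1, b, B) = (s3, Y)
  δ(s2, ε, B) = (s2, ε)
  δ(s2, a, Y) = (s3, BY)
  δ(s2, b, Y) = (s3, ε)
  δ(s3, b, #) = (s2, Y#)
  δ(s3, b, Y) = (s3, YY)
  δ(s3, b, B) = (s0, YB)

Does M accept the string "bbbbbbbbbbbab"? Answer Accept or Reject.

Accept

(s0, bbbbbbbbbbbab, #)
  read b, top #: go to s2, push Y# → (s2, bbbbbbbbbbab, Y#)
  read b, top Y: go to s3, push ε → (s3, bbbbbbbbbab, #)
  read b, top #: go to s2, push Y# → (s2, bbbbbbbbab, Y#)
  read b, top Y: go to s3, push ε → (s3, bbbbbbbab, #)
  read b, top #: go to s2, push Y# → (s2, bbbbbbab, Y#)
  read b, top Y: go to s3, push ε → (s3, bbbbbab, #)
  read b, top #: go to s2, push Y# → (s2, bbbbab, Y#)
  read b, top Y: go to s3, push ε → (s3, bbbab, #)
  read b, top #: go to s2, push Y# → (s2, bbab, Y#)
  read b, top Y: go to s3, push ε → (s3, bab, #)
  read b, top #: go to s2, push Y# → (s2, ab, Y#)
  read a, top Y: go to s3, push BY → (s3, b, BY#)
  read b, top B: go to s0, push YB → (s0, ε, YBY#)
All input consumed; state s0 ∈ F.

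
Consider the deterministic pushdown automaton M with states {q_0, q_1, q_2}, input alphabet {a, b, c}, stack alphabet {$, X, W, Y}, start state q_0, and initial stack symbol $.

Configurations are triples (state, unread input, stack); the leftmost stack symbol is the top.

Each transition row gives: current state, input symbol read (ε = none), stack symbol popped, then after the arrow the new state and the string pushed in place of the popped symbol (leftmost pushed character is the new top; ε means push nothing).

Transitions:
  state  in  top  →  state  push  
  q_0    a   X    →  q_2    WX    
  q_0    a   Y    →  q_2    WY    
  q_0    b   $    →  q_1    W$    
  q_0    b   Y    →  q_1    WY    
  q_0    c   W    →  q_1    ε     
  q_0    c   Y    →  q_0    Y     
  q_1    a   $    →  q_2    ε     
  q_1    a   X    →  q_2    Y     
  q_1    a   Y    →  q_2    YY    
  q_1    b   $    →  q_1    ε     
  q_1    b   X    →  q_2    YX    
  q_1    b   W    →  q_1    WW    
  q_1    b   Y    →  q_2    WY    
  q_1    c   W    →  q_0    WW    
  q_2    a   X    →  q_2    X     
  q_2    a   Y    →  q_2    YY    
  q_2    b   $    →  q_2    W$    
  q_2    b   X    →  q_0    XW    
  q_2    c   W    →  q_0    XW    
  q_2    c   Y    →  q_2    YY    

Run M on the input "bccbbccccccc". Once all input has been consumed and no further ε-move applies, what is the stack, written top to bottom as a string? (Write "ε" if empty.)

WWWW$

(q_0, bccbbccccccc, $) ⊢ (q_1, ccbbccccccc, W$) ⊢ (q_0, cbbccccccc, WW$) ⊢ (q_1, bbccccccc, W$) ⊢ (q_1, bccccccc, WW$) ⊢ (q_1, ccccccc, WWW$) ⊢ (q_0, cccccc, WWWW$) ⊢ (q_1, ccccc, WWW$) ⊢ (q_0, cccc, WWWW$) ⊢ (q_1, ccc, WWW$) ⊢ (q_0, cc, WWWW$) ⊢ (q_1, c, WWW$) ⊢ (q_0, ε, WWWW$)
All input consumed in state q_0 with stack WWWW$.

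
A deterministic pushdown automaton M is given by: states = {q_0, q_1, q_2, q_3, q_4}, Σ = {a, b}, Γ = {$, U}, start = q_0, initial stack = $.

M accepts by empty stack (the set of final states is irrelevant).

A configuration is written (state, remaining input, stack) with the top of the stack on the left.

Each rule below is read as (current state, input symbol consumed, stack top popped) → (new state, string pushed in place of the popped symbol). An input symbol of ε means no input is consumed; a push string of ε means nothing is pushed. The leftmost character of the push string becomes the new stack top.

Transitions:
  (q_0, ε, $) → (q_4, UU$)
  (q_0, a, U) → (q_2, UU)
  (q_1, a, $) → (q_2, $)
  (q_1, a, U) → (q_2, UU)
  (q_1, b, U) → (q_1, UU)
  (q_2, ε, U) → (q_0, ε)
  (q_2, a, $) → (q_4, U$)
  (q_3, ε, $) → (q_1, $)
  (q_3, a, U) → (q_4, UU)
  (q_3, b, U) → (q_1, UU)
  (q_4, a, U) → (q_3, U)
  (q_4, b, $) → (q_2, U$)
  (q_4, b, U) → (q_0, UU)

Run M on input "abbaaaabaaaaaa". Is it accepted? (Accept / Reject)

(q_0, abbaaaabaaaaaa, $) ⊢ (q_4, abbaaaabaaaaaa, UU$) ⊢ (q_3, bbaaaabaaaaaa, UU$) ⊢ (q_1, baaaabaaaaaa, UUU$) ⊢ (q_1, aaaabaaaaaa, UUUU$) ⊢ (q_2, aaabaaaaaa, UUUUU$) ⊢ (q_0, aaabaaaaaa, UUUU$) ⊢ (q_2, aabaaaaaa, UUUUU$) ⊢ (q_0, aabaaaaaa, UUUU$) ⊢ (q_2, abaaaaaa, UUUUU$) ⊢ (q_0, abaaaaaa, UUUU$) ⊢ (q_2, baaaaaa, UUUUU$) ⊢ (q_0, baaaaaa, UUUU$)
No transition applies at (q_0, baaaaaa, UUUU$); input not fully consumed.

Reject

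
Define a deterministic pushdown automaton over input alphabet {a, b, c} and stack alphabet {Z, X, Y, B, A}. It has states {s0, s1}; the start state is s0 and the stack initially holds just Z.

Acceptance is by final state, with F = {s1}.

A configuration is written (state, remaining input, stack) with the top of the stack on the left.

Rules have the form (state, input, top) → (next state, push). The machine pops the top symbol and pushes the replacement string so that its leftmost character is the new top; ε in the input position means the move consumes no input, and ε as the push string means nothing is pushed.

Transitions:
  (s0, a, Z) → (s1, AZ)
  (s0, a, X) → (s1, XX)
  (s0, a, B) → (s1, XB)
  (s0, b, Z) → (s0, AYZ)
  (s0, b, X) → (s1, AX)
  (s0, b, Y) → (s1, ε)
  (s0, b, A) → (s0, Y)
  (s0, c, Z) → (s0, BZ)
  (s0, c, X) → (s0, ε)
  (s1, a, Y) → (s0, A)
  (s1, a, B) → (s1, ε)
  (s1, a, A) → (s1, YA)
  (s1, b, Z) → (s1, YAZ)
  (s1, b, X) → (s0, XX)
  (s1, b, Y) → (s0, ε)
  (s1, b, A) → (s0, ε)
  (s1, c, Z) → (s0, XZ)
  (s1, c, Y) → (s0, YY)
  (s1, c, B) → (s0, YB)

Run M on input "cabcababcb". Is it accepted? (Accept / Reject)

(s0, cabcababcb, Z) ⊢ (s0, abcababcb, BZ) ⊢ (s1, bcababcb, XBZ) ⊢ (s0, cababcb, XXBZ) ⊢ (s0, ababcb, XBZ) ⊢ (s1, babcb, XXBZ) ⊢ (s0, abcb, XXXBZ) ⊢ (s1, bcb, XXXXBZ) ⊢ (s0, cb, XXXXXBZ) ⊢ (s0, b, XXXXBZ) ⊢ (s1, ε, AXXXXBZ)
All input consumed; state s1 ∈ F.

Accept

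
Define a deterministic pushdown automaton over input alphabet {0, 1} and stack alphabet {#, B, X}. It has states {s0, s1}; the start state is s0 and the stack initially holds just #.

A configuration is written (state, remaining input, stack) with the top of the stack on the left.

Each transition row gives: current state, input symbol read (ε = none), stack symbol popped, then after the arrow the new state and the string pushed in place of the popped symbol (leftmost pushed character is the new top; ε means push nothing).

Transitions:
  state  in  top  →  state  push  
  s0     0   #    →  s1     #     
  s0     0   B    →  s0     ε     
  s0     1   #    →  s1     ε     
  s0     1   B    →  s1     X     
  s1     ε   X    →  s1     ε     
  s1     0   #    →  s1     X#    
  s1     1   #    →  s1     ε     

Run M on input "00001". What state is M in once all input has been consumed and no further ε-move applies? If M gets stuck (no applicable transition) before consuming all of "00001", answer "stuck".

(s0, 00001, #)
  read 0, top #: go to s1, push # → (s1, 0001, #)
  read 0, top #: go to s1, push X# → (s1, 001, X#)
  ε-move, top X: go to s1, push ε → (s1, 001, #)
  read 0, top #: go to s1, push X# → (s1, 01, X#)
  ε-move, top X: go to s1, push ε → (s1, 01, #)
  read 0, top #: go to s1, push X# → (s1, 1, X#)
  ε-move, top X: go to s1, push ε → (s1, 1, #)
  read 1, top #: go to s1, push ε → (s1, ε, ε)
All input consumed; M is in state s1.

s1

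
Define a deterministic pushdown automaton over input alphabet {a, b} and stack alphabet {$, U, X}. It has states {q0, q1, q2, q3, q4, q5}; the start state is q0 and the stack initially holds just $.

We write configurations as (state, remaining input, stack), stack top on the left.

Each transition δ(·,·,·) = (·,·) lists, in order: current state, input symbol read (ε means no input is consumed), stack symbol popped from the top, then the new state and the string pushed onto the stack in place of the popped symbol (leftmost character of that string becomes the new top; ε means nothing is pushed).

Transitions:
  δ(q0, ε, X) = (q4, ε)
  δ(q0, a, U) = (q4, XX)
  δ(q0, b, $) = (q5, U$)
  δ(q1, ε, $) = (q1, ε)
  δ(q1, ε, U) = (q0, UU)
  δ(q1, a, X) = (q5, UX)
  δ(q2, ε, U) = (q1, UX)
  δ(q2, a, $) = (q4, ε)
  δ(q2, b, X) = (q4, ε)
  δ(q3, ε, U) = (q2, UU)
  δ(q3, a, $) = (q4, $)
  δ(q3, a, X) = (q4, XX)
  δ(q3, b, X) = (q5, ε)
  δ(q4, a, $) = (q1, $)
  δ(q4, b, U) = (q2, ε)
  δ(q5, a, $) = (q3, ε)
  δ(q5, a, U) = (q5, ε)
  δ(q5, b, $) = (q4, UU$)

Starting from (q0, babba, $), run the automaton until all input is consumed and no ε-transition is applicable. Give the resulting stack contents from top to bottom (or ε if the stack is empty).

(q0, babba, $) ⊢ (q5, abba, U$) ⊢ (q5, bba, $) ⊢ (q4, ba, UU$) ⊢ (q2, a, U$) ⊢ (q1, a, UX$) ⊢ (q0, a, UUX$) ⊢ (q4, ε, XXUX$)
All input consumed in state q4 with stack XXUX$.

XXUX$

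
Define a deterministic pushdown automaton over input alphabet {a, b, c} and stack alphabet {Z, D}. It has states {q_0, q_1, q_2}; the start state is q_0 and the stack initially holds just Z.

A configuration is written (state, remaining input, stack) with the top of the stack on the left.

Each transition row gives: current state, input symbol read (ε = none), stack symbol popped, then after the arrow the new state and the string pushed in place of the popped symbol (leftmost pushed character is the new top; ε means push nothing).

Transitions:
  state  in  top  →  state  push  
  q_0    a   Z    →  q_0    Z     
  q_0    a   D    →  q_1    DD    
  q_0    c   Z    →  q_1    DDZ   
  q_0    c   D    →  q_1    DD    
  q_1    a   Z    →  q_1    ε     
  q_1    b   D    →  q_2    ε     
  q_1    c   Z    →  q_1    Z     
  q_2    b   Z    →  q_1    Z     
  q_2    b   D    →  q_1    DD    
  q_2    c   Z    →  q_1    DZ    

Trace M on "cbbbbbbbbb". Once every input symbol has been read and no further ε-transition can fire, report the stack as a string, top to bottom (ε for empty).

DZ

(q_0, cbbbbbbbbb, Z) ⊢ (q_1, bbbbbbbbb, DDZ) ⊢ (q_2, bbbbbbbb, DZ) ⊢ (q_1, bbbbbbb, DDZ) ⊢ (q_2, bbbbbb, DZ) ⊢ (q_1, bbbbb, DDZ) ⊢ (q_2, bbbb, DZ) ⊢ (q_1, bbb, DDZ) ⊢ (q_2, bb, DZ) ⊢ (q_1, b, DDZ) ⊢ (q_2, ε, DZ)
All input consumed in state q_2 with stack DZ.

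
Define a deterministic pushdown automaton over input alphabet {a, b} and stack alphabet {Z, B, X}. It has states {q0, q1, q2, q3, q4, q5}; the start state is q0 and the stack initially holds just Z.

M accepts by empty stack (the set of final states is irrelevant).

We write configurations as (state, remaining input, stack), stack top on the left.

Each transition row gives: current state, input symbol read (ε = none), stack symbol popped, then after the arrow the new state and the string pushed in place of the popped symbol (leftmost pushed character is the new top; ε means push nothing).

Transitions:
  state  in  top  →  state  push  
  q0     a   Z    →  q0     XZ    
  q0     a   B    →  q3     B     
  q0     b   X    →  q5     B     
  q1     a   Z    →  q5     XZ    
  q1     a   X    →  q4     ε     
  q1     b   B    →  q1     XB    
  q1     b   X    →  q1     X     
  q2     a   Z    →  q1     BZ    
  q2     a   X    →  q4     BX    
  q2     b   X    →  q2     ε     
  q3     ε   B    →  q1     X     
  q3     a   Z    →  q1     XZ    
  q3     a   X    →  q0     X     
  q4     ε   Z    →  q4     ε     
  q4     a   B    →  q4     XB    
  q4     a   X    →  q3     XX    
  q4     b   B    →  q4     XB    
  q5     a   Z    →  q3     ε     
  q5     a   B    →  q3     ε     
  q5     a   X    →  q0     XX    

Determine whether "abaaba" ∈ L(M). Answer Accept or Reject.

Accept

(q0, abaaba, Z) ⊢ (q0, baaba, XZ) ⊢ (q5, aaba, BZ) ⊢ (q3, aba, Z) ⊢ (q1, ba, XZ) ⊢ (q1, a, XZ) ⊢ (q4, ε, Z) ⊢ (q4, ε, ε)
All input consumed and the stack is empty.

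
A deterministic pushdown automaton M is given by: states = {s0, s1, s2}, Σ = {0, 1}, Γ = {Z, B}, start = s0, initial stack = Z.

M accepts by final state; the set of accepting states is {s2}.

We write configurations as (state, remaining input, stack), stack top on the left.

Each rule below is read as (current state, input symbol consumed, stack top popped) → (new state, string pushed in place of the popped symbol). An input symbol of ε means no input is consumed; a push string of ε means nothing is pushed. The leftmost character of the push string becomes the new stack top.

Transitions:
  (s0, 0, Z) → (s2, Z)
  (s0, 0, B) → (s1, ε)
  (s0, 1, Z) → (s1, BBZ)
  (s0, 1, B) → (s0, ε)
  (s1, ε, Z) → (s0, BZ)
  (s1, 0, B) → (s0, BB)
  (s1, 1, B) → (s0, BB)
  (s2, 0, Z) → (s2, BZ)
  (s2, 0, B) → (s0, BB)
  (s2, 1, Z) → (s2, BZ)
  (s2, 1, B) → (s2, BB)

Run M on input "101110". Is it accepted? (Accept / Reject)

(s0, 101110, Z) ⊢ (s1, 01110, BBZ) ⊢ (s0, 1110, BBBZ) ⊢ (s0, 110, BBZ) ⊢ (s0, 10, BZ) ⊢ (s0, 0, Z) ⊢ (s2, ε, Z)
All input consumed; state s2 ∈ F.

Accept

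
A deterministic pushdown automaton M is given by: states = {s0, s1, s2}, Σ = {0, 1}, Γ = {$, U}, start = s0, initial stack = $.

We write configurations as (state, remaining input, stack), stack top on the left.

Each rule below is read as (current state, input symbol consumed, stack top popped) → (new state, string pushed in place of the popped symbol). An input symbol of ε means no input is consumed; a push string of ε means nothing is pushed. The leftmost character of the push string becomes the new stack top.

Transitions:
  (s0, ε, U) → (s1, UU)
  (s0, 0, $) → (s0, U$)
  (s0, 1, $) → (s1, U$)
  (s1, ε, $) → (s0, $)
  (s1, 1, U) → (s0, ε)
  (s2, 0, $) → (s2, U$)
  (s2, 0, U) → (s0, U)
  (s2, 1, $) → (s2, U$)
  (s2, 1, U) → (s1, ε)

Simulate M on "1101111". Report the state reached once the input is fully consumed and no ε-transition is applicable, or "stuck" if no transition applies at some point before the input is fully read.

(s0, 1101111, $)
  read 1, top $: go to s1, push U$ → (s1, 101111, U$)
  read 1, top U: go to s0, push ε → (s0, 01111, $)
  read 0, top $: go to s0, push U$ → (s0, 1111, U$)
  ε-move, top U: go to s1, push UU → (s1, 1111, UU$)
  read 1, top U: go to s0, push ε → (s0, 111, U$)
  ε-move, top U: go to s1, push UU → (s1, 111, UU$)
  read 1, top U: go to s0, push ε → (s0, 11, U$)
  ε-move, top U: go to s1, push UU → (s1, 11, UU$)
  read 1, top U: go to s0, push ε → (s0, 1, U$)
  ε-move, top U: go to s1, push UU → (s1, 1, UU$)
  read 1, top U: go to s0, push ε → (s0, ε, U$)
  ε-move, top U: go to s1, push UU → (s1, ε, UU$)
All input consumed; M is in state s1.

s1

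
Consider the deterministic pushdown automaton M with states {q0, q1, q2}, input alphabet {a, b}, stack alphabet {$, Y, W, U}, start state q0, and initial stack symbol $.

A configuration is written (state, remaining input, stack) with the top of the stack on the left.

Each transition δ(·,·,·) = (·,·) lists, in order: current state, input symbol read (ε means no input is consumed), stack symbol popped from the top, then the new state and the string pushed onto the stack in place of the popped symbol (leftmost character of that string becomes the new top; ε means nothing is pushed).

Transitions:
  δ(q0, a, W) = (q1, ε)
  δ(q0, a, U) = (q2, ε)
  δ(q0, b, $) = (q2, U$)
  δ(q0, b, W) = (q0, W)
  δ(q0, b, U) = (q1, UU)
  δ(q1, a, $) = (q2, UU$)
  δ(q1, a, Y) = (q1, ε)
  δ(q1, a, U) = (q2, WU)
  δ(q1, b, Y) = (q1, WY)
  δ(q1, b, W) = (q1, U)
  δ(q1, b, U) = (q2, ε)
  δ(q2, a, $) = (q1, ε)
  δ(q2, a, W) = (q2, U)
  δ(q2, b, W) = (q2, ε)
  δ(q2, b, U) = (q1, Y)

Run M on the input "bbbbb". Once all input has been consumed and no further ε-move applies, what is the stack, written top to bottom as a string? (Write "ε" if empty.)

Y$

(q0, bbbbb, $)
  read b, top $: go to q2, push U$ → (q2, bbbb, U$)
  read b, top U: go to q1, push Y → (q1, bbb, Y$)
  read b, top Y: go to q1, push WY → (q1, bb, WY$)
  read b, top W: go to q1, push U → (q1, b, UY$)
  read b, top U: go to q2, push ε → (q2, ε, Y$)
All input consumed in state q2 with stack Y$.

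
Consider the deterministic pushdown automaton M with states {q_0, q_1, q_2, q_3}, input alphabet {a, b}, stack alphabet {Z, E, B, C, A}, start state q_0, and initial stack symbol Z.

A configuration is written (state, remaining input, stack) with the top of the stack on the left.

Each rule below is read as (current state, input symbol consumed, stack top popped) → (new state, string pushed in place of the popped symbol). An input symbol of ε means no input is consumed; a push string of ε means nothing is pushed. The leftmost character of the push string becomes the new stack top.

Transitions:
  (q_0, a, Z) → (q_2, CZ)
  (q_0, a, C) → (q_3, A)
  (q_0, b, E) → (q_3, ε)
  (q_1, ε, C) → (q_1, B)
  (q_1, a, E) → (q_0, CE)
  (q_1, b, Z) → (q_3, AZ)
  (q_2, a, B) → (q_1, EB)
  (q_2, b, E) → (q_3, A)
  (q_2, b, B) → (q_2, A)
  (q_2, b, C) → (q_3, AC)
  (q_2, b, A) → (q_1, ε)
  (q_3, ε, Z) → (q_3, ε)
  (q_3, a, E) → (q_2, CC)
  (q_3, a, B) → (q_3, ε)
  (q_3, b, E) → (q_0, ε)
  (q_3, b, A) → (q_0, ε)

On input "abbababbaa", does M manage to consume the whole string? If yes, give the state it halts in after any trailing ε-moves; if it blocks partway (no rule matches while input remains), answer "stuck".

stuck

(q_0, abbababbaa, Z)
  read a, top Z: go to q_2, push CZ → (q_2, bbababbaa, CZ)
  read b, top C: go to q_3, push AC → (q_3, bababbaa, ACZ)
  read b, top A: go to q_0, push ε → (q_0, ababbaa, CZ)
  read a, top C: go to q_3, push A → (q_3, babbaa, AZ)
  read b, top A: go to q_0, push ε → (q_0, abbaa, Z)
  read a, top Z: go to q_2, push CZ → (q_2, bbaa, CZ)
  read b, top C: go to q_3, push AC → (q_3, baa, ACZ)
  read b, top A: go to q_0, push ε → (q_0, aa, CZ)
  read a, top C: go to q_3, push A → (q_3, a, AZ)
No transition for (q_3, a, top A); M blocks with input a remaining.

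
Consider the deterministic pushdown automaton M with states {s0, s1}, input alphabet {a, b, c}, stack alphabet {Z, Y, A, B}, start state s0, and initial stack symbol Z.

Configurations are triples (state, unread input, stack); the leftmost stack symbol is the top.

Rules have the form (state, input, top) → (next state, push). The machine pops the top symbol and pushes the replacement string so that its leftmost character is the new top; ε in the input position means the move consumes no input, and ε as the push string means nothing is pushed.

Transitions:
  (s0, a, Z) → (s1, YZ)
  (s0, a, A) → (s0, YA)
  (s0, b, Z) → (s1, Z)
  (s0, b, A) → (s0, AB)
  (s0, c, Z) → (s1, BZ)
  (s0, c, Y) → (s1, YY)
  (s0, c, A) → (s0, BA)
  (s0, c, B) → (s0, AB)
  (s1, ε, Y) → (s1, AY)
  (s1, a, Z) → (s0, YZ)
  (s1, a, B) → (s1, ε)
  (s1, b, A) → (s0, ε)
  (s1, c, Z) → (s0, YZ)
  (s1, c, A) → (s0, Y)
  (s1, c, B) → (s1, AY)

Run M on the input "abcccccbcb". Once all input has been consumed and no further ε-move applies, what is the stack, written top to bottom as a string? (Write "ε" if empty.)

YYYYYYYZ

(s0, abcccccbcb, Z) ⊢ (s1, bcccccbcb, YZ) ⊢ (s1, bcccccbcb, AYZ) ⊢ (s0, cccccbcb, YZ) ⊢ (s1, ccccbcb, YYZ) ⊢ (s1, ccccbcb, AYYZ) ⊢ (s0, cccbcb, YYYZ) ⊢ (s1, ccbcb, YYYYZ) ⊢ (s1, ccbcb, AYYYYZ) ⊢ (s0, cbcb, YYYYYZ) ⊢ (s1, bcb, YYYYYYZ) ⊢ (s1, bcb, AYYYYYYZ) ⊢ (s0, cb, YYYYYYZ) ⊢ (s1, b, YYYYYYYZ) ⊢ (s1, b, AYYYYYYYZ) ⊢ (s0, ε, YYYYYYYZ)
All input consumed in state s0 with stack YYYYYYYZ.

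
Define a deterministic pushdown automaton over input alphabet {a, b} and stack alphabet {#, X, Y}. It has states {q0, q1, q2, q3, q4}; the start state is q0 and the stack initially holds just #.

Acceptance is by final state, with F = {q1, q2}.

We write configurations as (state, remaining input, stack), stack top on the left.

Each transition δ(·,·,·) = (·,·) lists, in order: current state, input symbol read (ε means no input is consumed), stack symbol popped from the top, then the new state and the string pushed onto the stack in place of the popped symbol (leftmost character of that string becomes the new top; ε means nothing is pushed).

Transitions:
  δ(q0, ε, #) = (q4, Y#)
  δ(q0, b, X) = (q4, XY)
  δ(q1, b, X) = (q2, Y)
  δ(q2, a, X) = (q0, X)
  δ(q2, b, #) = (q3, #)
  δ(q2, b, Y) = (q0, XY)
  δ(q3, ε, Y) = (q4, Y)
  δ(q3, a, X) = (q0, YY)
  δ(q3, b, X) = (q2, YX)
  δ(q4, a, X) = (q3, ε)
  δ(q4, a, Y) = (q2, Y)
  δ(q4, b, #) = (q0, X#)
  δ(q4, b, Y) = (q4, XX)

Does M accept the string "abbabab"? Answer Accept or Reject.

(q0, abbabab, #)
  ε-move, top #: go to q4, push Y# → (q4, abbabab, Y#)
  read a, top Y: go to q2, push Y → (q2, bbabab, Y#)
  read b, top Y: go to q0, push XY → (q0, babab, XY#)
  read b, top X: go to q4, push XY → (q4, abab, XYY#)
  read a, top X: go to q3, push ε → (q3, bab, YY#)
  ε-move, top Y: go to q4, push Y → (q4, bab, YY#)
  read b, top Y: go to q4, push XX → (q4, ab, XXY#)
  read a, top X: go to q3, push ε → (q3, b, XY#)
  read b, top X: go to q2, push YX → (q2, ε, YXY#)
All input consumed; state q2 ∈ F.

Accept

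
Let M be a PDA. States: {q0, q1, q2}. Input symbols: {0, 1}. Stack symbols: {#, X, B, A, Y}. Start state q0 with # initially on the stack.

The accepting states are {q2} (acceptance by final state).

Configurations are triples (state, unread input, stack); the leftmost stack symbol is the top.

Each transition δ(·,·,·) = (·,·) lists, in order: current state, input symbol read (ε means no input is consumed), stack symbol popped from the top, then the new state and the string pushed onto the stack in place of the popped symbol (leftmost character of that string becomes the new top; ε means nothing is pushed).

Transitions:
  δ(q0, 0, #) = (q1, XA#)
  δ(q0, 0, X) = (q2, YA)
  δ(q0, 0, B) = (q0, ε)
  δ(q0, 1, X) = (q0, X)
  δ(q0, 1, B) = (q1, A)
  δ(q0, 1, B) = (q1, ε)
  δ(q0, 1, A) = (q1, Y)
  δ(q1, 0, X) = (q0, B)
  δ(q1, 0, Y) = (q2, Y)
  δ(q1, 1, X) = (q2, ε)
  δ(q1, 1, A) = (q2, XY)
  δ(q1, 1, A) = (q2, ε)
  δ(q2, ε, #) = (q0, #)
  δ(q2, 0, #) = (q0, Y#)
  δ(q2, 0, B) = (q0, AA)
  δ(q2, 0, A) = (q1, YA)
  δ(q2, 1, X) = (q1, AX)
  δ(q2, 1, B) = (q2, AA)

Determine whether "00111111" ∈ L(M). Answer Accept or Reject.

Accept

One accepting computation: (q0, 00111111, #) ⊢ (q1, 0111111, XA#) ⊢ (q0, 111111, BA#) ⊢ (q1, 11111, AA#) ⊢ (q2, 1111, XYA#) ⊢ (q1, 111, AXYA#) ⊢ (q2, 11, XYXYA#) ⊢ (q1, 1, AXYXYA#) ⊢ (q2, ε, XYXYXYA#)
All input consumed and state q2 ∈ F.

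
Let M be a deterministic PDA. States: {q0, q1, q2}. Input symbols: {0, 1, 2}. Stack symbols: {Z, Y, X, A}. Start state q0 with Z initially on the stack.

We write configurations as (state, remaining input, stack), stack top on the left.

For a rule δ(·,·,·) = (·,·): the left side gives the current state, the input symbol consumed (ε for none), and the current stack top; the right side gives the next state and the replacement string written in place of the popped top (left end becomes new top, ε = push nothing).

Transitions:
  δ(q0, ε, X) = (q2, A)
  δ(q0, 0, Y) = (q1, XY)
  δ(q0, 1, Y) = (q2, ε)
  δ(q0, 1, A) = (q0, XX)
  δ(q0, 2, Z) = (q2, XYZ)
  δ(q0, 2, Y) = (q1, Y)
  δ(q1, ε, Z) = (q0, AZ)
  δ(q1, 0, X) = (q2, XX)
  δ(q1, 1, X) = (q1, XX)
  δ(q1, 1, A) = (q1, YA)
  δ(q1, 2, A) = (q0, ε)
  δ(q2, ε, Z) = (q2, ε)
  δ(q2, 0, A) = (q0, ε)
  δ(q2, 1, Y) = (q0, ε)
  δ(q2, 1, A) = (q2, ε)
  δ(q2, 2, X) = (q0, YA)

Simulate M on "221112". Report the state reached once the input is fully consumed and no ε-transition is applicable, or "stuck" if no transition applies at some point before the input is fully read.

q2

(q0, 221112, Z)
  read 2, top Z: go to q2, push XYZ → (q2, 21112, XYZ)
  read 2, top X: go to q0, push YA → (q0, 1112, YAYZ)
  read 1, top Y: go to q2, push ε → (q2, 112, AYZ)
  read 1, top A: go to q2, push ε → (q2, 12, YZ)
  read 1, top Y: go to q0, push ε → (q0, 2, Z)
  read 2, top Z: go to q2, push XYZ → (q2, ε, XYZ)
All input consumed; M is in state q2.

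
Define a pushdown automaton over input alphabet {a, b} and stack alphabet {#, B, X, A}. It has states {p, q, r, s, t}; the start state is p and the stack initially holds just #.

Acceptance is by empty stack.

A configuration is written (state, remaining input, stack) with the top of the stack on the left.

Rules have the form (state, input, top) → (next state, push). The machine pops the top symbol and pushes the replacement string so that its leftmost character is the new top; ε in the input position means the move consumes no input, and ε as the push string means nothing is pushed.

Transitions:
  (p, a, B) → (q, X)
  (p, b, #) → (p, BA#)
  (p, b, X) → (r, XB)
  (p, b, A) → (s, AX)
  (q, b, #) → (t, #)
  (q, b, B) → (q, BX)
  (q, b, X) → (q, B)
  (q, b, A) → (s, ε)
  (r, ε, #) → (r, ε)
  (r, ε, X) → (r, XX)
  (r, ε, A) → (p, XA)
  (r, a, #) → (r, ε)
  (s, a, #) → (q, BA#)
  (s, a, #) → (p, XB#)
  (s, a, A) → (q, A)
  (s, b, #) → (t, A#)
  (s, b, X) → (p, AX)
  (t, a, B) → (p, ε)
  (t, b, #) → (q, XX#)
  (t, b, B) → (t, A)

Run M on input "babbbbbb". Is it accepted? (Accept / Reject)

Reject

No computation consumes all input and empties the stack.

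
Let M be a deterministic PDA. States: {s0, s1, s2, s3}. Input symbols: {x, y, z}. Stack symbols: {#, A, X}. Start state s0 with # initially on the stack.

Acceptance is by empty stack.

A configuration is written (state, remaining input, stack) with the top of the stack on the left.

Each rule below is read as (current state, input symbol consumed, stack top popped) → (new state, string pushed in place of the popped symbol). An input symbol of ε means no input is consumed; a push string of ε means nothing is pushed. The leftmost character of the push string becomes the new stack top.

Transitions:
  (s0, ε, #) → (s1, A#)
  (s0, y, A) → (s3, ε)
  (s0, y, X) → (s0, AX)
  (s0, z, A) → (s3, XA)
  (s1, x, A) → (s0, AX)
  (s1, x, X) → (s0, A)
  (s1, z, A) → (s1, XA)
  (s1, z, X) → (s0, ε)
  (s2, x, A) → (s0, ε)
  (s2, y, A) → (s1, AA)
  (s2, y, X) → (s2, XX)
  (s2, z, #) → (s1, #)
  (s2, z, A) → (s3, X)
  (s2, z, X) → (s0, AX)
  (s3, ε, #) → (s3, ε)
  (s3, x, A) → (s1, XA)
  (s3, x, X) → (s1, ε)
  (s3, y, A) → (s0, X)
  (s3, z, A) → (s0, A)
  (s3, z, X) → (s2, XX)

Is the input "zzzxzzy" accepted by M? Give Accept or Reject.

Accept

(s0, zzzxzzy, #)
  ε-move, top #: go to s1, push A# → (s1, zzzxzzy, A#)
  read z, top A: go to s1, push XA → (s1, zzxzzy, XA#)
  read z, top X: go to s0, push ε → (s0, zxzzy, A#)
  read z, top A: go to s3, push XA → (s3, xzzy, XA#)
  read x, top X: go to s1, push ε → (s1, zzy, A#)
  read z, top A: go to s1, push XA → (s1, zy, XA#)
  read z, top X: go to s0, push ε → (s0, y, A#)
  read y, top A: go to s3, push ε → (s3, ε, #)
  ε-move, top #: go to s3, push ε → (s3, ε, ε)
All input consumed and the stack is empty.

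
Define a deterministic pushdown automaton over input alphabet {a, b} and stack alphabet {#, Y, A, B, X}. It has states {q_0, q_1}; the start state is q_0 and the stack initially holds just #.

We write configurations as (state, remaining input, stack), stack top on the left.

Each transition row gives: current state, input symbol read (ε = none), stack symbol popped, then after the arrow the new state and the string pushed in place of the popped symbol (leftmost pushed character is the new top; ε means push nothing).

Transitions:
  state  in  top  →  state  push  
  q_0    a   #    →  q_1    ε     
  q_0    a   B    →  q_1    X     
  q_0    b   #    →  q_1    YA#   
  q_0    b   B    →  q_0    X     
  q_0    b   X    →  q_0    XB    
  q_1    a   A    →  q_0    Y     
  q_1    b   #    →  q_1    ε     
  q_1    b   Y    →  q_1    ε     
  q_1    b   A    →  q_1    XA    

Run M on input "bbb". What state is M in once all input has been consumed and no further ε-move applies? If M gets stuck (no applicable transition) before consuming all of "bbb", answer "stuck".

(q_0, bbb, #) ⊢ (q_1, bb, YA#) ⊢ (q_1, b, A#) ⊢ (q_1, ε, XA#)
All input consumed; M is in state q_1.

q_1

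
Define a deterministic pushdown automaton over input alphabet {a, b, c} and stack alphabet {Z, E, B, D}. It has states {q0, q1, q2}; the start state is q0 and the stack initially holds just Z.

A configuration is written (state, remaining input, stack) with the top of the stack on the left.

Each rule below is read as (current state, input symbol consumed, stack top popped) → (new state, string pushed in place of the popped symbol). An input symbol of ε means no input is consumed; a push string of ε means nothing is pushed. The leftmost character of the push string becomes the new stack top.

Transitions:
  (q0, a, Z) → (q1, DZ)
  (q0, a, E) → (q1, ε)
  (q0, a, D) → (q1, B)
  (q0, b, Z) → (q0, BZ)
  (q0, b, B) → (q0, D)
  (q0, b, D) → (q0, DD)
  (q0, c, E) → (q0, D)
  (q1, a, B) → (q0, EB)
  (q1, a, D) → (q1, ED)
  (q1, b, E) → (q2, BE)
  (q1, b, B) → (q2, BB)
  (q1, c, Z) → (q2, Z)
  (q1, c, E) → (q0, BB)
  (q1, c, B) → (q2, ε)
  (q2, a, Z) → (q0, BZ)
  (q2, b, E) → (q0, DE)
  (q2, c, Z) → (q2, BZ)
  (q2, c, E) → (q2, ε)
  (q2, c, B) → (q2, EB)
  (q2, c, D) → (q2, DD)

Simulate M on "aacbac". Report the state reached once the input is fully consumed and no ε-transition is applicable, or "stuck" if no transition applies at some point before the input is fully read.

q2

(q0, aacbac, Z)
  read a, top Z: go to q1, push DZ → (q1, acbac, DZ)
  read a, top D: go to q1, push ED → (q1, cbac, EDZ)
  read c, top E: go to q0, push BB → (q0, bac, BBDZ)
  read b, top B: go to q0, push D → (q0, ac, DBDZ)
  read a, top D: go to q1, push B → (q1, c, BBDZ)
  read c, top B: go to q2, push ε → (q2, ε, BDZ)
All input consumed; M is in state q2.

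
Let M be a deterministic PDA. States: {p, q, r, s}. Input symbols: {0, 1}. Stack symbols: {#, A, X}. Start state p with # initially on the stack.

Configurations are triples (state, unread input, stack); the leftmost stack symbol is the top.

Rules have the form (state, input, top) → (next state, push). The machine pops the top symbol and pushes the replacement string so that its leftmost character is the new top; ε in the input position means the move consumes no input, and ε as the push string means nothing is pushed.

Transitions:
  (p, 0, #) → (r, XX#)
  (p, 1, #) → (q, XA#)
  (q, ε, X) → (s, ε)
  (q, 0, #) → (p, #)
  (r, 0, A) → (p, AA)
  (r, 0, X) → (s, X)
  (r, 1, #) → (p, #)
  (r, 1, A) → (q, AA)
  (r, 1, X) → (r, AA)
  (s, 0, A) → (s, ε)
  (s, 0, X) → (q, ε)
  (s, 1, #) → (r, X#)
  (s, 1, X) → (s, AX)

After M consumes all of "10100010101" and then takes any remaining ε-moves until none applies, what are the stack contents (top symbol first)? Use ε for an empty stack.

(p, 10100010101, #)
  read 1, top #: go to q, push XA# → (q, 0100010101, XA#)
  ε-move, top X: go to s, push ε → (s, 0100010101, A#)
  read 0, top A: go to s, push ε → (s, 100010101, #)
  read 1, top #: go to r, push X# → (r, 00010101, X#)
  read 0, top X: go to s, push X → (s, 0010101, X#)
  read 0, top X: go to q, push ε → (q, 010101, #)
  read 0, top #: go to p, push # → (p, 10101, #)
  read 1, top #: go to q, push XA# → (q, 0101, XA#)
  ε-move, top X: go to s, push ε → (s, 0101, A#)
  read 0, top A: go to s, push ε → (s, 101, #)
  read 1, top #: go to r, push X# → (r, 01, X#)
  read 0, top X: go to s, push X → (s, 1, X#)
  read 1, top X: go to s, push AX → (s, ε, AX#)
All input consumed in state s with stack AX#.

AX#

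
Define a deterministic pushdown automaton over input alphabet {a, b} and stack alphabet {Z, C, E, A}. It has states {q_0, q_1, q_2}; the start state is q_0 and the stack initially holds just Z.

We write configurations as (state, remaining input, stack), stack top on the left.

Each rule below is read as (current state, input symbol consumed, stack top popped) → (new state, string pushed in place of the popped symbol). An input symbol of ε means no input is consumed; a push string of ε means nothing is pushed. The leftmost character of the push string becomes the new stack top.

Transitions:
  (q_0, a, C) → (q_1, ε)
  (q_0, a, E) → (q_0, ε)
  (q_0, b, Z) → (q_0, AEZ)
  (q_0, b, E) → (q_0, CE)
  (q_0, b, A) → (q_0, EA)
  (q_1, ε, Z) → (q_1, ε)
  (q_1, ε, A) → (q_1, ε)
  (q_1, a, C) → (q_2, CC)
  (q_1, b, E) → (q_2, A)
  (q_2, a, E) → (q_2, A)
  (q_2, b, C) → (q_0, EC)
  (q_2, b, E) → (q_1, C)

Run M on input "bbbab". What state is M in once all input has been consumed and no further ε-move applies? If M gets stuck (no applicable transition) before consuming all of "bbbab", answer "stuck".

(q_0, bbbab, Z) ⊢ (q_0, bbab, AEZ) ⊢ (q_0, bab, EAEZ) ⊢ (q_0, ab, CEAEZ) ⊢ (q_1, b, EAEZ) ⊢ (q_2, ε, AAEZ)
All input consumed; M is in state q_2.

q_2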